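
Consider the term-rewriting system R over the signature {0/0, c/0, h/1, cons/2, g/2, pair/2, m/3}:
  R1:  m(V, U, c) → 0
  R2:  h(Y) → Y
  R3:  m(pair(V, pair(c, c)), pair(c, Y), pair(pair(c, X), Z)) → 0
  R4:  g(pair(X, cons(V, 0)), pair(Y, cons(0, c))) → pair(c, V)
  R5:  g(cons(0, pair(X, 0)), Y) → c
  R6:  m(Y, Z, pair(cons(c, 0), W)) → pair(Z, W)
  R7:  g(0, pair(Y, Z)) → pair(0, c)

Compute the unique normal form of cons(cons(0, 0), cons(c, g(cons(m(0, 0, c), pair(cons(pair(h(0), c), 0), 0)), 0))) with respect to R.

1. cons(cons(0, 0), cons(c, g(cons(m(0, 0, c), pair(cons(pair(h(0), c), 0), 0)), 0)))  →  cons(cons(0, 0), cons(c, g(cons(0, pair(cons(pair(h(0), c), 0), 0)), 0)))   [R1 at 2.2.1.1]
2. cons(cons(0, 0), cons(c, g(cons(0, pair(cons(pair(h(0), c), 0), 0)), 0)))  →  cons(cons(0, 0), cons(c, c))   [R5 at 2.2]

cons(cons(0, 0), cons(c, c))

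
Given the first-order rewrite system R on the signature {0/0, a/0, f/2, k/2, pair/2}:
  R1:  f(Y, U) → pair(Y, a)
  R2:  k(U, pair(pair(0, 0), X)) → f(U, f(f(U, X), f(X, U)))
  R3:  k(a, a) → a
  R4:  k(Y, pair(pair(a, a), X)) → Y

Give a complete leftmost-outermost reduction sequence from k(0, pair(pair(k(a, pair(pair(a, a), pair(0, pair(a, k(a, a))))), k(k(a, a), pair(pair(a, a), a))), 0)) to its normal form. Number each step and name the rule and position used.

0

1. k(0, pair(pair(k(a, pair(pair(a, a), pair(0, pair(a, k(a, a))))), k(k(a, a), pair(pair(a, a), a))), 0))  →  k(0, pair(pair(a, k(k(a, a), pair(pair(a, a), a))), 0))   [R4 at 2.1.1]
2. k(0, pair(pair(a, k(k(a, a), pair(pair(a, a), a))), 0))  →  k(0, pair(pair(a, k(a, a)), 0))   [R4 at 2.1.2]
3. k(0, pair(pair(a, k(a, a)), 0))  →  k(0, pair(pair(a, a), 0))   [R3 at 2.1.2]
4. k(0, pair(pair(a, a), 0))  →  0   [R4 at ε]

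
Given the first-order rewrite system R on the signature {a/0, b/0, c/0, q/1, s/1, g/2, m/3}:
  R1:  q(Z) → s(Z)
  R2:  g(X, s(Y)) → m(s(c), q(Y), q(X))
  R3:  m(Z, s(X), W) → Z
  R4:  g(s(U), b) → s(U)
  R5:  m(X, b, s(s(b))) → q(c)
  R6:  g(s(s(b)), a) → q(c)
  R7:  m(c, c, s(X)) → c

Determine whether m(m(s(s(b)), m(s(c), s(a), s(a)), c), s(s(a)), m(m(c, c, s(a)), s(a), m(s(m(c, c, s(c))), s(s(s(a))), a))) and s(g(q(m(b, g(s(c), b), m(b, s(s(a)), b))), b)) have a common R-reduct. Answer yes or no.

yes — NF(t₁) = s(s(b)), NF(t₂) = s(s(b))

Reduce t₁ = m(m(s(s(b)), m(s(c), s(a), s(a)), c), s(s(a)), m(m(c, c, s(a)), s(a), m(s(m(c, c, s(c))), s(s(s(a))), a))):
1. m(m(s(s(b)), m(s(c), s(a), s(a)), c), s(s(a)), m(m(c, c, s(a)), s(a), m(s(m(c, c, s(c))), s(s(s(a))), a)))  →  m(s(s(b)), m(s(c), s(a), s(a)), c)   [R3 at ε]
2. m(s(s(b)), m(s(c), s(a), s(a)), c)  →  m(s(s(b)), s(c), c)   [R3 at 2]
3. m(s(s(b)), s(c), c)  →  s(s(b))   [R3 at ε]

Reduce t₂ = s(g(q(m(b, g(s(c), b), m(b, s(s(a)), b))), b)):
1. s(g(q(m(b, g(s(c), b), m(b, s(s(a)), b))), b))  →  s(g(s(m(b, g(s(c), b), m(b, s(s(a)), b))), b))   [R1 at 1.1]
2. s(g(s(m(b, g(s(c), b), m(b, s(s(a)), b))), b))  →  s(s(m(b, g(s(c), b), m(b, s(s(a)), b))))   [R4 at 1]
3. s(s(m(b, g(s(c), b), m(b, s(s(a)), b))))  →  s(s(m(b, s(c), m(b, s(s(a)), b))))   [R4 at 1.1.2]
4. s(s(m(b, s(c), m(b, s(s(a)), b))))  →  s(s(b))   [R3 at 1.1]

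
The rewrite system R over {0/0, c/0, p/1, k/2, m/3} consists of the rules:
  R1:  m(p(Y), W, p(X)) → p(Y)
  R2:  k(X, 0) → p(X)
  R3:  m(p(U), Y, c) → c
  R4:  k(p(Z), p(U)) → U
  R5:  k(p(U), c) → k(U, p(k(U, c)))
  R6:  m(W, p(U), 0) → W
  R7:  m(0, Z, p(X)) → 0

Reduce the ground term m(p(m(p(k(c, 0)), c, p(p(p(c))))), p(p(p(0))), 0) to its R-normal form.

1. m(p(m(p(k(c, 0)), c, p(p(p(c))))), p(p(p(0))), 0)  →  p(m(p(k(c, 0)), c, p(p(p(c)))))   [R6 at ε]
2. p(m(p(k(c, 0)), c, p(p(p(c)))))  →  p(p(k(c, 0)))   [R1 at 1]
3. p(p(k(c, 0)))  →  p(p(p(c)))   [R2 at 1.1]

p(p(p(c)))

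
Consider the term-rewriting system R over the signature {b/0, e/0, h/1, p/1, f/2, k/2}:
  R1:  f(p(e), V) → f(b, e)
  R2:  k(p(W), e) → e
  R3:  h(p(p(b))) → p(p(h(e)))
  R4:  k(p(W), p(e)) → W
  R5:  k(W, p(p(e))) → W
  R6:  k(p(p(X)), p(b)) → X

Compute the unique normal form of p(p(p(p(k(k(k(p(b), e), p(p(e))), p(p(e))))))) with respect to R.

p(p(p(p(e))))

1. p(p(p(p(k(k(k(p(b), e), p(p(e))), p(p(e)))))))  →  p(p(p(p(k(k(p(b), e), p(p(e)))))))   [R5 at 1.1.1.1]
2. p(p(p(p(k(k(p(b), e), p(p(e)))))))  →  p(p(p(p(k(p(b), e)))))   [R5 at 1.1.1.1]
3. p(p(p(p(k(p(b), e)))))  →  p(p(p(p(e))))   [R2 at 1.1.1.1]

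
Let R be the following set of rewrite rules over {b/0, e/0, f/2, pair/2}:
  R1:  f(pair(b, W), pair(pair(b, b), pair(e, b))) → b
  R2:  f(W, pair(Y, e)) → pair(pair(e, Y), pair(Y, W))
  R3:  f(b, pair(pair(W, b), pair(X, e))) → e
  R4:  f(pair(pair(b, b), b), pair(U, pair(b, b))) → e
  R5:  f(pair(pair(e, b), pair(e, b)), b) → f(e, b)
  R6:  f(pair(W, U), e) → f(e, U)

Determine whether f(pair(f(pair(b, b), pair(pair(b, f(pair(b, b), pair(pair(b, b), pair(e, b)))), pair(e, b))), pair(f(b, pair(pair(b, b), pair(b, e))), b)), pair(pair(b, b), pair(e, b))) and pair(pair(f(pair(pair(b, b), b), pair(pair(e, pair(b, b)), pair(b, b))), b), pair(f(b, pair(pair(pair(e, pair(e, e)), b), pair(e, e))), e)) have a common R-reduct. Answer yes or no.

no — NF(t₁) = b, NF(t₂) = pair(pair(e, b), pair(e, e))

Reduce t₁ = f(pair(f(pair(b, b), pair(pair(b, f(pair(b, b), pair(pair(b, b), pair(e, b)))), pair(e, b))), pair(f(b, pair(pair(b, b), pair(b, e))), b)), pair(pair(b, b), pair(e, b))):
1. f(pair(f(pair(b, b), pair(pair(b, f(pair(b, b), pair(pair(b, b), pair(e, b)))), pair(e, b))), pair(f(b, pair(pair(b, b), pair(b, e))), b)), pair(pair(b, b), pair(e, b)))  →  f(pair(f(pair(b, b), pair(pair(b, b), pair(e, b))), pair(f(b, pair(pair(b, b), pair(b, e))), b)), pair(pair(b, b), pair(e, b)))   [R1 at 1.1.2.1.2]
2. f(pair(f(pair(b, b), pair(pair(b, b), pair(e, b))), pair(f(b, pair(pair(b, b), pair(b, e))), b)), pair(pair(b, b), pair(e, b)))  →  f(pair(b, pair(f(b, pair(pair(b, b), pair(b, e))), b)), pair(pair(b, b), pair(e, b)))   [R1 at 1.1]
3. f(pair(b, pair(f(b, pair(pair(b, b), pair(b, e))), b)), pair(pair(b, b), pair(e, b)))  →  b   [R1 at ε]

Reduce t₂ = pair(pair(f(pair(pair(b, b), b), pair(pair(e, pair(b, b)), pair(b, b))), b), pair(f(b, pair(pair(pair(e, pair(e, e)), b), pair(e, e))), e)):
1. pair(pair(f(pair(pair(b, b), b), pair(pair(e, pair(b, b)), pair(b, b))), b), pair(f(b, pair(pair(pair(e, pair(e, e)), b), pair(e, e))), e))  →  pair(pair(e, b), pair(f(b, pair(pair(pair(e, pair(e, e)), b), pair(e, e))), e))   [R4 at 1.1]
2. pair(pair(e, b), pair(f(b, pair(pair(pair(e, pair(e, e)), b), pair(e, e))), e))  →  pair(pair(e, b), pair(e, e))   [R3 at 2.1]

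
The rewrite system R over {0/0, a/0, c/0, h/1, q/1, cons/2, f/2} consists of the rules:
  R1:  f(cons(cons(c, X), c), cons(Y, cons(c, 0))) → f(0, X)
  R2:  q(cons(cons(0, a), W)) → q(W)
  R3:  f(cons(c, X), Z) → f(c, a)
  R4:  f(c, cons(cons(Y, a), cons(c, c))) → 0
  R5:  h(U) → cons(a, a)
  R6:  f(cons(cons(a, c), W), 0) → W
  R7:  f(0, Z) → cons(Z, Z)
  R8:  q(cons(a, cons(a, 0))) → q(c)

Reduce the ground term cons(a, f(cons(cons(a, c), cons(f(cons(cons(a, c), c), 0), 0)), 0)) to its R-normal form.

1. cons(a, f(cons(cons(a, c), cons(f(cons(cons(a, c), c), 0), 0)), 0))  →  cons(a, cons(f(cons(cons(a, c), c), 0), 0))   [R6 at 2]
2. cons(a, cons(f(cons(cons(a, c), c), 0), 0))  →  cons(a, cons(c, 0))   [R6 at 2.1]

cons(a, cons(c, 0))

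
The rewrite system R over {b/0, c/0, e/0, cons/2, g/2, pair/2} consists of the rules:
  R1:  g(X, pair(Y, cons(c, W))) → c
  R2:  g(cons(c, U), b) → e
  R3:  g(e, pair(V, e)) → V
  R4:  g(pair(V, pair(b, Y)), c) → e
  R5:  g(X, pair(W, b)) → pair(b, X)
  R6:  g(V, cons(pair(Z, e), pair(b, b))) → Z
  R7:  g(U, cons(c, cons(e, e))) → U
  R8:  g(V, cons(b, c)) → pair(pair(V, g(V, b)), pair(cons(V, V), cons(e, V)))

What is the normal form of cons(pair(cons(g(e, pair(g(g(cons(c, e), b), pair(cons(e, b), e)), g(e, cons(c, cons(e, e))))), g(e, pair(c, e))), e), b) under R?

1. cons(pair(cons(g(e, pair(g(g(cons(c, e), b), pair(cons(e, b), e)), g(e, cons(c, cons(e, e))))), g(e, pair(c, e))), e), b)  →  cons(pair(cons(g(e, pair(g(e, pair(cons(e, b), e)), g(e, cons(c, cons(e, e))))), g(e, pair(c, e))), e), b)   [R2 at 1.1.1.2.1.1]
2. cons(pair(cons(g(e, pair(g(e, pair(cons(e, b), e)), g(e, cons(c, cons(e, e))))), g(e, pair(c, e))), e), b)  →  cons(pair(cons(g(e, pair(cons(e, b), g(e, cons(c, cons(e, e))))), g(e, pair(c, e))), e), b)   [R3 at 1.1.1.2.1]
3. cons(pair(cons(g(e, pair(cons(e, b), g(e, cons(c, cons(e, e))))), g(e, pair(c, e))), e), b)  →  cons(pair(cons(g(e, pair(cons(e, b), e)), g(e, pair(c, e))), e), b)   [R7 at 1.1.1.2.2]
4. cons(pair(cons(g(e, pair(cons(e, b), e)), g(e, pair(c, e))), e), b)  →  cons(pair(cons(cons(e, b), g(e, pair(c, e))), e), b)   [R3 at 1.1.1]
5. cons(pair(cons(cons(e, b), g(e, pair(c, e))), e), b)  →  cons(pair(cons(cons(e, b), c), e), b)   [R3 at 1.1.2]

cons(pair(cons(cons(e, b), c), e), b)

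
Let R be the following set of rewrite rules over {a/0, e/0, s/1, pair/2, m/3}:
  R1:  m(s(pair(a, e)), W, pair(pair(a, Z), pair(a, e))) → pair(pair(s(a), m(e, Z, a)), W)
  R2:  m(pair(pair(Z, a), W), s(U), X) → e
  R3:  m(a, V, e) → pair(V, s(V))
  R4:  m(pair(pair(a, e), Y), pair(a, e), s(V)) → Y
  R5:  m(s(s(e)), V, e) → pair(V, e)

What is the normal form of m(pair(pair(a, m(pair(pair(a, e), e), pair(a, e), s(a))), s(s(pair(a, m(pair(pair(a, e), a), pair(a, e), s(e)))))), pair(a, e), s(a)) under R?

1. m(pair(pair(a, m(pair(pair(a, e), e), pair(a, e), s(a))), s(s(pair(a, m(pair(pair(a, e), a), pair(a, e), s(e)))))), pair(a, e), s(a))  →  m(pair(pair(a, e), s(s(pair(a, m(pair(pair(a, e), a), pair(a, e), s(e)))))), pair(a, e), s(a))   [R4 at 1.1.2]
2. m(pair(pair(a, e), s(s(pair(a, m(pair(pair(a, e), a), pair(a, e), s(e)))))), pair(a, e), s(a))  →  s(s(pair(a, m(pair(pair(a, e), a), pair(a, e), s(e)))))   [R4 at ε]
3. s(s(pair(a, m(pair(pair(a, e), a), pair(a, e), s(e)))))  →  s(s(pair(a, a)))   [R4 at 1.1.2]

s(s(pair(a, a)))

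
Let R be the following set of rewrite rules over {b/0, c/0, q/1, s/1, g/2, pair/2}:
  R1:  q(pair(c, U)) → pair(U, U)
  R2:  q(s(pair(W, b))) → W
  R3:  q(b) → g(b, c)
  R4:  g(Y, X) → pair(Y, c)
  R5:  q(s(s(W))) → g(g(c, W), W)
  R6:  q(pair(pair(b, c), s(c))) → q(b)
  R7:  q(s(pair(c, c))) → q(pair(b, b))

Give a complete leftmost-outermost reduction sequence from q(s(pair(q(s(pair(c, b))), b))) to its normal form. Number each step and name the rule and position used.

c

1. q(s(pair(q(s(pair(c, b))), b)))  →  q(s(pair(c, b)))   [R2 at ε]
2. q(s(pair(c, b)))  →  c   [R2 at ε]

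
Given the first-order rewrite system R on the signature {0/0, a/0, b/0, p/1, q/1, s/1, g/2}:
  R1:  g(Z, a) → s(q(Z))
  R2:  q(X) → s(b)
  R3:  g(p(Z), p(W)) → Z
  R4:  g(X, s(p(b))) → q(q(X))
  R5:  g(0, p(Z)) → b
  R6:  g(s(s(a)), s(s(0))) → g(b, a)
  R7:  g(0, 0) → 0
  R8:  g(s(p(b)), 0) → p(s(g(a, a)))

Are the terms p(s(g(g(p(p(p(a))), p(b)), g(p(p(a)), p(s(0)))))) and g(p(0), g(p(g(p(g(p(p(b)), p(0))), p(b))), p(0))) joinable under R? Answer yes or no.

Reduce t₁ = p(s(g(g(p(p(p(a))), p(b)), g(p(p(a)), p(s(0)))))):
1. p(s(g(g(p(p(p(a))), p(b)), g(p(p(a)), p(s(0))))))  →  p(s(g(p(p(a)), g(p(p(a)), p(s(0))))))   [R3 at 1.1.1]
2. p(s(g(p(p(a)), g(p(p(a)), p(s(0))))))  →  p(s(g(p(p(a)), p(a))))   [R3 at 1.1.2]
3. p(s(g(p(p(a)), p(a))))  →  p(s(p(a)))   [R3 at 1.1]

Reduce t₂ = g(p(0), g(p(g(p(g(p(p(b)), p(0))), p(b))), p(0))):
1. g(p(0), g(p(g(p(g(p(p(b)), p(0))), p(b))), p(0)))  →  g(p(0), g(p(g(p(p(b)), p(0))), p(b)))   [R3 at 2]
2. g(p(0), g(p(g(p(p(b)), p(0))), p(b)))  →  g(p(0), g(p(p(b)), p(0)))   [R3 at 2]
3. g(p(0), g(p(p(b)), p(0)))  →  g(p(0), p(b))   [R3 at 2]
4. g(p(0), p(b))  →  0   [R3 at ε]

no — NF(t₁) = p(s(p(a))), NF(t₂) = 0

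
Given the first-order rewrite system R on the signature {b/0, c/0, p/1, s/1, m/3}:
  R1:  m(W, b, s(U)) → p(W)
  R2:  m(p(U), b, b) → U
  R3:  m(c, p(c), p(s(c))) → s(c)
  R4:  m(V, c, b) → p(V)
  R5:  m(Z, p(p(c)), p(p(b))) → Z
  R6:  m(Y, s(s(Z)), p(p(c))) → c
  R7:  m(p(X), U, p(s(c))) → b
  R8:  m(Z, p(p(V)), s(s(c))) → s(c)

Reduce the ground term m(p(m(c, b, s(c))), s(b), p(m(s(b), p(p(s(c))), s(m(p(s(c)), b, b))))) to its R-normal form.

b

1. m(p(m(c, b, s(c))), s(b), p(m(s(b), p(p(s(c))), s(m(p(s(c)), b, b)))))  →  m(p(p(c)), s(b), p(m(s(b), p(p(s(c))), s(m(p(s(c)), b, b)))))   [R1 at 1.1]
2. m(p(p(c)), s(b), p(m(s(b), p(p(s(c))), s(m(p(s(c)), b, b)))))  →  m(p(p(c)), s(b), p(m(s(b), p(p(s(c))), s(s(c)))))   [R2 at 3.1.3.1]
3. m(p(p(c)), s(b), p(m(s(b), p(p(s(c))), s(s(c)))))  →  m(p(p(c)), s(b), p(s(c)))   [R8 at 3.1]
4. m(p(p(c)), s(b), p(s(c)))  →  b   [R7 at ε]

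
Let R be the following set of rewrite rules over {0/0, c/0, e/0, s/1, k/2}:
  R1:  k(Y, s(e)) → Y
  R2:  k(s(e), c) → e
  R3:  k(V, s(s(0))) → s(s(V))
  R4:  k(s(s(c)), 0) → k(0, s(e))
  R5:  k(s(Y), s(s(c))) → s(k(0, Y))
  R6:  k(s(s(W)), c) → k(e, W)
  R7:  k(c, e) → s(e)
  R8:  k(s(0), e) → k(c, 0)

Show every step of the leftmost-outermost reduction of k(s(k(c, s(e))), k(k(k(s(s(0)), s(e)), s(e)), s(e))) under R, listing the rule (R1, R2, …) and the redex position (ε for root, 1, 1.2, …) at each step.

1. k(s(k(c, s(e))), k(k(k(s(s(0)), s(e)), s(e)), s(e)))  →  k(s(c), k(k(k(s(s(0)), s(e)), s(e)), s(e)))   [R1 at 1.1]
2. k(s(c), k(k(k(s(s(0)), s(e)), s(e)), s(e)))  →  k(s(c), k(k(s(s(0)), s(e)), s(e)))   [R1 at 2]
3. k(s(c), k(k(s(s(0)), s(e)), s(e)))  →  k(s(c), k(s(s(0)), s(e)))   [R1 at 2]
4. k(s(c), k(s(s(0)), s(e)))  →  k(s(c), s(s(0)))   [R1 at 2]
5. k(s(c), s(s(0)))  →  s(s(s(c)))   [R3 at ε]

s(s(s(c)))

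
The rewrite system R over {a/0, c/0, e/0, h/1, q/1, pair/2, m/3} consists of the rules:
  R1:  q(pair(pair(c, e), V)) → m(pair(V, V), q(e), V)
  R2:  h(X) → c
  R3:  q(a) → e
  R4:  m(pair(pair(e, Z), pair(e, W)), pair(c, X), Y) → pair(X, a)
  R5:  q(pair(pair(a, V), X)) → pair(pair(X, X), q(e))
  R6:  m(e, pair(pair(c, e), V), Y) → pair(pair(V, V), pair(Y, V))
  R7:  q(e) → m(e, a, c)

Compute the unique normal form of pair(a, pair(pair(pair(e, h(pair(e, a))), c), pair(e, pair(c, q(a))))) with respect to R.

1. pair(a, pair(pair(pair(e, h(pair(e, a))), c), pair(e, pair(c, q(a)))))  →  pair(a, pair(pair(pair(e, c), c), pair(e, pair(c, q(a)))))   [R2 at 2.1.1.2]
2. pair(a, pair(pair(pair(e, c), c), pair(e, pair(c, q(a)))))  →  pair(a, pair(pair(pair(e, c), c), pair(e, pair(c, e))))   [R3 at 2.2.2.2]

pair(a, pair(pair(pair(e, c), c), pair(e, pair(c, e))))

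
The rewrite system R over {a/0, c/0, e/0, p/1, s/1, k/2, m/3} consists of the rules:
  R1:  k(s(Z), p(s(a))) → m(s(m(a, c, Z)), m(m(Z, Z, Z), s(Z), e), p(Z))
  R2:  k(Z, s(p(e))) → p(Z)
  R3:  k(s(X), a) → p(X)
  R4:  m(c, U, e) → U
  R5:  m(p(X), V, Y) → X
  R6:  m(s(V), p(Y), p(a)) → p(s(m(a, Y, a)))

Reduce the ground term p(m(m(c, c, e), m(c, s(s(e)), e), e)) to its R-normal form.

1. p(m(m(c, c, e), m(c, s(s(e)), e), e))  →  p(m(c, m(c, s(s(e)), e), e))   [R4 at 1.1]
2. p(m(c, m(c, s(s(e)), e), e))  →  p(m(c, s(s(e)), e))   [R4 at 1]
3. p(m(c, s(s(e)), e))  →  p(s(s(e)))   [R4 at 1]

p(s(s(e)))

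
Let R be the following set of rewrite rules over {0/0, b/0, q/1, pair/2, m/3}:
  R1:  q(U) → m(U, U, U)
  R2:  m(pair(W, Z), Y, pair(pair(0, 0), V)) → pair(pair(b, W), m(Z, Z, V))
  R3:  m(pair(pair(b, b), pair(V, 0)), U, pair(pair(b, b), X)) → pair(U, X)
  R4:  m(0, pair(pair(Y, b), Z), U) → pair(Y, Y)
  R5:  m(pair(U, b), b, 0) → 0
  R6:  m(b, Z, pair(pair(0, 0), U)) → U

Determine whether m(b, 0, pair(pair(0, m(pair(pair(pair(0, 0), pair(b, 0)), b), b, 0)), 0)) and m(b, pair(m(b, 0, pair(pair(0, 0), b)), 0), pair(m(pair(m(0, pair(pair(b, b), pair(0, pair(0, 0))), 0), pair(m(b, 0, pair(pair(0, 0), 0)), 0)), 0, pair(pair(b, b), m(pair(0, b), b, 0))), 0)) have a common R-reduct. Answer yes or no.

Reduce t₁ = m(b, 0, pair(pair(0, m(pair(pair(pair(0, 0), pair(b, 0)), b), b, 0)), 0)):
1. m(b, 0, pair(pair(0, m(pair(pair(pair(0, 0), pair(b, 0)), b), b, 0)), 0))  →  m(b, 0, pair(pair(0, 0), 0))   [R5 at 3.1.2]
2. m(b, 0, pair(pair(0, 0), 0))  →  0   [R6 at ε]

Reduce t₂ = m(b, pair(m(b, 0, pair(pair(0, 0), b)), 0), pair(m(pair(m(0, pair(pair(b, b), pair(0, pair(0, 0))), 0), pair(m(b, 0, pair(pair(0, 0), 0)), 0)), 0, pair(pair(b, b), m(pair(0, b), b, 0))), 0)):
1. m(b, pair(m(b, 0, pair(pair(0, 0), b)), 0), pair(m(pair(m(0, pair(pair(b, b), pair(0, pair(0, 0))), 0), pair(m(b, 0, pair(pair(0, 0), 0)), 0)), 0, pair(pair(b, b), m(pair(0, b), b, 0))), 0))  →  m(b, pair(b, 0), pair(m(pair(m(0, pair(pair(b, b), pair(0, pair(0, 0))), 0), pair(m(b, 0, pair(pair(0, 0), 0)), 0)), 0, pair(pair(b, b), m(pair(0, b), b, 0))), 0))   [R6 at 2.1]
2. m(b, pair(b, 0), pair(m(pair(m(0, pair(pair(b, b), pair(0, pair(0, 0))), 0), pair(m(b, 0, pair(pair(0, 0), 0)), 0)), 0, pair(pair(b, b), m(pair(0, b), b, 0))), 0))  →  m(b, pair(b, 0), pair(m(pair(pair(b, b), pair(m(b, 0, pair(pair(0, 0), 0)), 0)), 0, pair(pair(b, b), m(pair(0, b), b, 0))), 0))   [R4 at 3.1.1.1]
3. m(b, pair(b, 0), pair(m(pair(pair(b, b), pair(m(b, 0, pair(pair(0, 0), 0)), 0)), 0, pair(pair(b, b), m(pair(0, b), b, 0))), 0))  →  m(b, pair(b, 0), pair(pair(0, m(pair(0, b), b, 0)), 0))   [R3 at 3.1]
4. m(b, pair(b, 0), pair(pair(0, m(pair(0, b), b, 0)), 0))  →  m(b, pair(b, 0), pair(pair(0, 0), 0))   [R5 at 3.1.2]
5. m(b, pair(b, 0), pair(pair(0, 0), 0))  →  0   [R6 at ε]

yes — NF(t₁) = 0, NF(t₂) = 0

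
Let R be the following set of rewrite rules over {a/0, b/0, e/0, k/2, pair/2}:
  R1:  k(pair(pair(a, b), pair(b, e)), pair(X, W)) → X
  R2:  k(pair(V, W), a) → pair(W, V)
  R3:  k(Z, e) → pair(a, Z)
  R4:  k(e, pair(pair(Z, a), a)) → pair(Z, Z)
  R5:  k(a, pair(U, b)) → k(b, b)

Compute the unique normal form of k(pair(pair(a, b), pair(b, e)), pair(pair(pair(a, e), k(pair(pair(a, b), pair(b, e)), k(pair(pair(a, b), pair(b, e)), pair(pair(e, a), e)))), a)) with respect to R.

pair(pair(a, e), e)

1. k(pair(pair(a, b), pair(b, e)), pair(pair(pair(a, e), k(pair(pair(a, b), pair(b, e)), k(pair(pair(a, b), pair(b, e)), pair(pair(e, a), e)))), a))  →  pair(pair(a, e), k(pair(pair(a, b), pair(b, e)), k(pair(pair(a, b), pair(b, e)), pair(pair(e, a), e))))   [R1 at ε]
2. pair(pair(a, e), k(pair(pair(a, b), pair(b, e)), k(pair(pair(a, b), pair(b, e)), pair(pair(e, a), e))))  →  pair(pair(a, e), k(pair(pair(a, b), pair(b, e)), pair(e, a)))   [R1 at 2.2]
3. pair(pair(a, e), k(pair(pair(a, b), pair(b, e)), pair(e, a)))  →  pair(pair(a, e), e)   [R1 at 2]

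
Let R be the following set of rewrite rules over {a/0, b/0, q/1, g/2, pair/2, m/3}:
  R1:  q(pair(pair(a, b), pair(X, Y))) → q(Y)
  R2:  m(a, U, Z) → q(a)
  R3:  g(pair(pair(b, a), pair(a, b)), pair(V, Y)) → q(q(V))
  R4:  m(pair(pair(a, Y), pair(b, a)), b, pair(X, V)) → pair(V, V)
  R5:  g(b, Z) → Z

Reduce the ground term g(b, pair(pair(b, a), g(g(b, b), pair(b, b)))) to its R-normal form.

pair(pair(b, a), pair(b, b))

1. g(b, pair(pair(b, a), g(g(b, b), pair(b, b))))  →  pair(pair(b, a), g(g(b, b), pair(b, b)))   [R5 at ε]
2. pair(pair(b, a), g(g(b, b), pair(b, b)))  →  pair(pair(b, a), g(b, pair(b, b)))   [R5 at 2.1]
3. pair(pair(b, a), g(b, pair(b, b)))  →  pair(pair(b, a), pair(b, b))   [R5 at 2]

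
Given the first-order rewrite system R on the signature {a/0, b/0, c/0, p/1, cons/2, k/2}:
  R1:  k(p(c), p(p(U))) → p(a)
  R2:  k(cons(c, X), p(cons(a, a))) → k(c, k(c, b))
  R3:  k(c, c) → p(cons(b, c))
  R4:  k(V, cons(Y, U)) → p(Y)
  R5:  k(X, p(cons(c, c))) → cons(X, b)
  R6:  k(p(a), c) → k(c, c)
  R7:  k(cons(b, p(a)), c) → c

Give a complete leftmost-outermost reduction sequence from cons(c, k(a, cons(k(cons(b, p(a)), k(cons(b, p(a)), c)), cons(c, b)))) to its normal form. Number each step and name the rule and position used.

1. cons(c, k(a, cons(k(cons(b, p(a)), k(cons(b, p(a)), c)), cons(c, b))))  →  cons(c, p(k(cons(b, p(a)), k(cons(b, p(a)), c))))   [R4 at 2]
2. cons(c, p(k(cons(b, p(a)), k(cons(b, p(a)), c))))  →  cons(c, p(k(cons(b, p(a)), c)))   [R7 at 2.1.2]
3. cons(c, p(k(cons(b, p(a)), c)))  →  cons(c, p(c))   [R7 at 2.1]

cons(c, p(c))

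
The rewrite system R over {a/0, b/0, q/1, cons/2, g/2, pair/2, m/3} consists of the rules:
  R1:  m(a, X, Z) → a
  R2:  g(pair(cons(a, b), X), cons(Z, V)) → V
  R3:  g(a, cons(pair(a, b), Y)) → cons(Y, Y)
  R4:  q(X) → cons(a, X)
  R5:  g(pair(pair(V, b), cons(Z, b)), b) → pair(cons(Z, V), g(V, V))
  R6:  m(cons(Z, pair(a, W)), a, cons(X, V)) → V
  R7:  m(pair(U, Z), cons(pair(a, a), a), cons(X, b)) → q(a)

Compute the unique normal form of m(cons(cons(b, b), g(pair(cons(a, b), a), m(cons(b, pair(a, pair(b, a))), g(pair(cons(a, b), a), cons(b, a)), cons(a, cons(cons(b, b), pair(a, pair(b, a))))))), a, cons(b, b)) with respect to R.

b

1. m(cons(cons(b, b), g(pair(cons(a, b), a), m(cons(b, pair(a, pair(b, a))), g(pair(cons(a, b), a), cons(b, a)), cons(a, cons(cons(b, b), pair(a, pair(b, a))))))), a, cons(b, b))  →  m(cons(cons(b, b), g(pair(cons(a, b), a), m(cons(b, pair(a, pair(b, a))), a, cons(a, cons(cons(b, b), pair(a, pair(b, a))))))), a, cons(b, b))   [R2 at 1.2.2.2]
2. m(cons(cons(b, b), g(pair(cons(a, b), a), m(cons(b, pair(a, pair(b, a))), a, cons(a, cons(cons(b, b), pair(a, pair(b, a))))))), a, cons(b, b))  →  m(cons(cons(b, b), g(pair(cons(a, b), a), cons(cons(b, b), pair(a, pair(b, a))))), a, cons(b, b))   [R6 at 1.2.2]
3. m(cons(cons(b, b), g(pair(cons(a, b), a), cons(cons(b, b), pair(a, pair(b, a))))), a, cons(b, b))  →  m(cons(cons(b, b), pair(a, pair(b, a))), a, cons(b, b))   [R2 at 1.2]
4. m(cons(cons(b, b), pair(a, pair(b, a))), a, cons(b, b))  →  b   [R6 at ε]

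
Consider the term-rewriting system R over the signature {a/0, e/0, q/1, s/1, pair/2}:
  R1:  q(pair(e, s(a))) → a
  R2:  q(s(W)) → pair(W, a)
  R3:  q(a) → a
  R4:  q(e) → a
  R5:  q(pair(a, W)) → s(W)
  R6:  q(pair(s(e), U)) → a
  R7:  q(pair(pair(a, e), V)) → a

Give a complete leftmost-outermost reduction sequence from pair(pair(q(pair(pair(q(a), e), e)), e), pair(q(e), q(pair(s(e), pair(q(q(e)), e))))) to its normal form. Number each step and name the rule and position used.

1. pair(pair(q(pair(pair(q(a), e), e)), e), pair(q(e), q(pair(s(e), pair(q(q(e)), e)))))  →  pair(pair(q(pair(pair(a, e), e)), e), pair(q(e), q(pair(s(e), pair(q(q(e)), e)))))   [R3 at 1.1.1.1.1]
2. pair(pair(q(pair(pair(a, e), e)), e), pair(q(e), q(pair(s(e), pair(q(q(e)), e)))))  →  pair(pair(a, e), pair(q(e), q(pair(s(e), pair(q(q(e)), e)))))   [R7 at 1.1]
3. pair(pair(a, e), pair(q(e), q(pair(s(e), pair(q(q(e)), e)))))  →  pair(pair(a, e), pair(a, q(pair(s(e), pair(q(q(e)), e)))))   [R4 at 2.1]
4. pair(pair(a, e), pair(a, q(pair(s(e), pair(q(q(e)), e)))))  →  pair(pair(a, e), pair(a, a))   [R6 at 2.2]

pair(pair(a, e), pair(a, a))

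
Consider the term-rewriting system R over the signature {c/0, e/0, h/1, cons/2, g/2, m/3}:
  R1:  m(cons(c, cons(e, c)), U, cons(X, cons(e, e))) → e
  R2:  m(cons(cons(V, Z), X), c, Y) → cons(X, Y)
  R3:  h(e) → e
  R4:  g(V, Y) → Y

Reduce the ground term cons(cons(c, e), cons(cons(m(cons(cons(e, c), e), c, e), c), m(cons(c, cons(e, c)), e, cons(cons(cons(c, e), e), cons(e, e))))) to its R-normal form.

cons(cons(c, e), cons(cons(cons(e, e), c), e))

1. cons(cons(c, e), cons(cons(m(cons(cons(e, c), e), c, e), c), m(cons(c, cons(e, c)), e, cons(cons(cons(c, e), e), cons(e, e)))))  →  cons(cons(c, e), cons(cons(cons(e, e), c), m(cons(c, cons(e, c)), e, cons(cons(cons(c, e), e), cons(e, e)))))   [R2 at 2.1.1]
2. cons(cons(c, e), cons(cons(cons(e, e), c), m(cons(c, cons(e, c)), e, cons(cons(cons(c, e), e), cons(e, e)))))  →  cons(cons(c, e), cons(cons(cons(e, e), c), e))   [R1 at 2.2]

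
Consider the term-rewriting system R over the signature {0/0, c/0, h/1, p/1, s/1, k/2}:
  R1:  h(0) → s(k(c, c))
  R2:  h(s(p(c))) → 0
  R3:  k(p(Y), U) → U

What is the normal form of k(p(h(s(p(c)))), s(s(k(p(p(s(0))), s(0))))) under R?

1. k(p(h(s(p(c)))), s(s(k(p(p(s(0))), s(0)))))  →  s(s(k(p(p(s(0))), s(0))))   [R3 at ε]
2. s(s(k(p(p(s(0))), s(0))))  →  s(s(s(0)))   [R3 at 1.1]

s(s(s(0)))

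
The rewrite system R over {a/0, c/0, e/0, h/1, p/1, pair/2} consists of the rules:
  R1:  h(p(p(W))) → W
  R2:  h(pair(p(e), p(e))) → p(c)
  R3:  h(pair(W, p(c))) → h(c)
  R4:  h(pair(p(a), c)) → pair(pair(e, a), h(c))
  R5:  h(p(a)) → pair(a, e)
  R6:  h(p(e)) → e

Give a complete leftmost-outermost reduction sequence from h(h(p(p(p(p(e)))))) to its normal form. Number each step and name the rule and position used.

e

1. h(h(p(p(p(p(e))))))  →  h(p(p(e)))   [R1 at 1]
2. h(p(p(e)))  →  e   [R1 at ε]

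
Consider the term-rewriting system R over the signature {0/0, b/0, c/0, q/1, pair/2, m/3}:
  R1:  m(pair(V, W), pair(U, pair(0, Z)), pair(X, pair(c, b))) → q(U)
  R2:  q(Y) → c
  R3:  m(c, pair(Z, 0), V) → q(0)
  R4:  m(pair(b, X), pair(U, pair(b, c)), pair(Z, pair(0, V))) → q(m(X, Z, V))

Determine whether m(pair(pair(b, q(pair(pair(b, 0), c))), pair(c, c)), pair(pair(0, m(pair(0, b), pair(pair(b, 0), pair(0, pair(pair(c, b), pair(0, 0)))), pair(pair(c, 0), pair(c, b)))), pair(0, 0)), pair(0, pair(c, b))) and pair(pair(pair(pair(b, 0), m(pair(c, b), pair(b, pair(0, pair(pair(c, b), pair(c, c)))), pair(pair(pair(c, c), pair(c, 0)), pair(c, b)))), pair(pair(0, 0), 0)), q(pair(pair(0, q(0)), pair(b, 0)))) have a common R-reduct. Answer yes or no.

no — NF(t₁) = c, NF(t₂) = pair(pair(pair(pair(b, 0), c), pair(pair(0, 0), 0)), c)

Reduce t₁ = m(pair(pair(b, q(pair(pair(b, 0), c))), pair(c, c)), pair(pair(0, m(pair(0, b), pair(pair(b, 0), pair(0, pair(pair(c, b), pair(0, 0)))), pair(pair(c, 0), pair(c, b)))), pair(0, 0)), pair(0, pair(c, b))):
1. m(pair(pair(b, q(pair(pair(b, 0), c))), pair(c, c)), pair(pair(0, m(pair(0, b), pair(pair(b, 0), pair(0, pair(pair(c, b), pair(0, 0)))), pair(pair(c, 0), pair(c, b)))), pair(0, 0)), pair(0, pair(c, b)))  →  q(pair(0, m(pair(0, b), pair(pair(b, 0), pair(0, pair(pair(c, b), pair(0, 0)))), pair(pair(c, 0), pair(c, b)))))   [R1 at ε]
2. q(pair(0, m(pair(0, b), pair(pair(b, 0), pair(0, pair(pair(c, b), pair(0, 0)))), pair(pair(c, 0), pair(c, b)))))  →  c   [R2 at ε]

Reduce t₂ = pair(pair(pair(pair(b, 0), m(pair(c, b), pair(b, pair(0, pair(pair(c, b), pair(c, c)))), pair(pair(pair(c, c), pair(c, 0)), pair(c, b)))), pair(pair(0, 0), 0)), q(pair(pair(0, q(0)), pair(b, 0)))):
1. pair(pair(pair(pair(b, 0), m(pair(c, b), pair(b, pair(0, pair(pair(c, b), pair(c, c)))), pair(pair(pair(c, c), pair(c, 0)), pair(c, b)))), pair(pair(0, 0), 0)), q(pair(pair(0, q(0)), pair(b, 0))))  →  pair(pair(pair(pair(b, 0), q(b)), pair(pair(0, 0), 0)), q(pair(pair(0, q(0)), pair(b, 0))))   [R1 at 1.1.2]
2. pair(pair(pair(pair(b, 0), q(b)), pair(pair(0, 0), 0)), q(pair(pair(0, q(0)), pair(b, 0))))  →  pair(pair(pair(pair(b, 0), c), pair(pair(0, 0), 0)), q(pair(pair(0, q(0)), pair(b, 0))))   [R2 at 1.1.2]
3. pair(pair(pair(pair(b, 0), c), pair(pair(0, 0), 0)), q(pair(pair(0, q(0)), pair(b, 0))))  →  pair(pair(pair(pair(b, 0), c), pair(pair(0, 0), 0)), c)   [R2 at 2]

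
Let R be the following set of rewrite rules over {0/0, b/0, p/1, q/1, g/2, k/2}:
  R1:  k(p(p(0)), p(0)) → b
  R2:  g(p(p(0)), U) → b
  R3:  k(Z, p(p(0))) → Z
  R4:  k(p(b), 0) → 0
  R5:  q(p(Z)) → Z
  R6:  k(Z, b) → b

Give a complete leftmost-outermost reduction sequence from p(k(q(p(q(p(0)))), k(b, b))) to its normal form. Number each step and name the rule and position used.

1. p(k(q(p(q(p(0)))), k(b, b)))  →  p(k(q(p(0)), k(b, b)))   [R5 at 1.1]
2. p(k(q(p(0)), k(b, b)))  →  p(k(0, k(b, b)))   [R5 at 1.1]
3. p(k(0, k(b, b)))  →  p(k(0, b))   [R6 at 1.2]
4. p(k(0, b))  →  p(b)   [R6 at 1]

p(b)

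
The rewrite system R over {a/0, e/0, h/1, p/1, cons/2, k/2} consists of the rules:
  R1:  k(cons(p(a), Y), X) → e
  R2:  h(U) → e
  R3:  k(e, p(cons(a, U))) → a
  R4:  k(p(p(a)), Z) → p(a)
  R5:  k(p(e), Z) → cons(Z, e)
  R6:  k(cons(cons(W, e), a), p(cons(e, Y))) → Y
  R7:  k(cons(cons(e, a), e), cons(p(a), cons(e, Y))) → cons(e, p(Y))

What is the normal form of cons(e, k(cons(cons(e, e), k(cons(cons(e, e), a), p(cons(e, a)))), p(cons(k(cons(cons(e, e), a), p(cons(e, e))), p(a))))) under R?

1. cons(e, k(cons(cons(e, e), k(cons(cons(e, e), a), p(cons(e, a)))), p(cons(k(cons(cons(e, e), a), p(cons(e, e))), p(a)))))  →  cons(e, k(cons(cons(e, e), a), p(cons(k(cons(cons(e, e), a), p(cons(e, e))), p(a)))))   [R6 at 2.1.2]
2. cons(e, k(cons(cons(e, e), a), p(cons(k(cons(cons(e, e), a), p(cons(e, e))), p(a)))))  →  cons(e, k(cons(cons(e, e), a), p(cons(e, p(a)))))   [R6 at 2.2.1.1]
3. cons(e, k(cons(cons(e, e), a), p(cons(e, p(a)))))  →  cons(e, p(a))   [R6 at 2]

cons(e, p(a))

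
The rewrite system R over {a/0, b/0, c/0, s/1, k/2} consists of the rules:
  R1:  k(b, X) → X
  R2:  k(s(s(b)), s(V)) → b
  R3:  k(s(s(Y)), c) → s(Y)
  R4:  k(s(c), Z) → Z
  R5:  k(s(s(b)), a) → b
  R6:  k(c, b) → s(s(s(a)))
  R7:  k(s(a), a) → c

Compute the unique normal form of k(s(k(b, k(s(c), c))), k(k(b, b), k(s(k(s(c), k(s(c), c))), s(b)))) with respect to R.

1. k(s(k(b, k(s(c), c))), k(k(b, b), k(s(k(s(c), k(s(c), c))), s(b))))  →  k(s(k(s(c), c)), k(k(b, b), k(s(k(s(c), k(s(c), c))), s(b))))   [R1 at 1.1]
2. k(s(k(s(c), c)), k(k(b, b), k(s(k(s(c), k(s(c), c))), s(b))))  →  k(s(c), k(k(b, b), k(s(k(s(c), k(s(c), c))), s(b))))   [R4 at 1.1]
3. k(s(c), k(k(b, b), k(s(k(s(c), k(s(c), c))), s(b))))  →  k(k(b, b), k(s(k(s(c), k(s(c), c))), s(b)))   [R4 at ε]
4. k(k(b, b), k(s(k(s(c), k(s(c), c))), s(b)))  →  k(b, k(s(k(s(c), k(s(c), c))), s(b)))   [R1 at 1]
5. k(b, k(s(k(s(c), k(s(c), c))), s(b)))  →  k(s(k(s(c), k(s(c), c))), s(b))   [R1 at ε]
6. k(s(k(s(c), k(s(c), c))), s(b))  →  k(s(k(s(c), c)), s(b))   [R4 at 1.1]
7. k(s(k(s(c), c)), s(b))  →  k(s(c), s(b))   [R4 at 1.1]
8. k(s(c), s(b))  →  s(b)   [R4 at ε]

s(b)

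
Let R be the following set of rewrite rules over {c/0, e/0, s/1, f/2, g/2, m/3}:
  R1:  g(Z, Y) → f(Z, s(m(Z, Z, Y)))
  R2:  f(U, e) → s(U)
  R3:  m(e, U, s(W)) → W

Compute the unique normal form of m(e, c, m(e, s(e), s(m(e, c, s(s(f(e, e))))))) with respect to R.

1. m(e, c, m(e, s(e), s(m(e, c, s(s(f(e, e)))))))  →  m(e, c, m(e, c, s(s(f(e, e)))))   [R3 at 3]
2. m(e, c, m(e, c, s(s(f(e, e)))))  →  m(e, c, s(f(e, e)))   [R3 at 3]
3. m(e, c, s(f(e, e)))  →  f(e, e)   [R3 at ε]
4. f(e, e)  →  s(e)   [R2 at ε]

s(e)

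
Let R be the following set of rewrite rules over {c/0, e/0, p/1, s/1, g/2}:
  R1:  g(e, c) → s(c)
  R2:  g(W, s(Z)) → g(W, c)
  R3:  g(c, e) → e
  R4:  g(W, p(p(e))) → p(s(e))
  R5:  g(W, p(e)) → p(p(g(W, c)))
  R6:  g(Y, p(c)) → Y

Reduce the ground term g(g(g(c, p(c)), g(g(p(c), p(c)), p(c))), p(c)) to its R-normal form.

c

1. g(g(g(c, p(c)), g(g(p(c), p(c)), p(c))), p(c))  →  g(g(c, p(c)), g(g(p(c), p(c)), p(c)))   [R6 at ε]
2. g(g(c, p(c)), g(g(p(c), p(c)), p(c)))  →  g(c, g(g(p(c), p(c)), p(c)))   [R6 at 1]
3. g(c, g(g(p(c), p(c)), p(c)))  →  g(c, g(p(c), p(c)))   [R6 at 2]
4. g(c, g(p(c), p(c)))  →  g(c, p(c))   [R6 at 2]
5. g(c, p(c))  →  c   [R6 at ε]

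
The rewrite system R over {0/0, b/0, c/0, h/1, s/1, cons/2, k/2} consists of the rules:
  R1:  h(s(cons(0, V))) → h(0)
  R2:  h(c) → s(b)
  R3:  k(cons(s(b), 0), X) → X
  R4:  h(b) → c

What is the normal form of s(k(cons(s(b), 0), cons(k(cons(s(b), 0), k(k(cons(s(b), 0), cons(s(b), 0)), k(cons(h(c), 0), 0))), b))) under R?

1. s(k(cons(s(b), 0), cons(k(cons(s(b), 0), k(k(cons(s(b), 0), cons(s(b), 0)), k(cons(h(c), 0), 0))), b)))  →  s(cons(k(cons(s(b), 0), k(k(cons(s(b), 0), cons(s(b), 0)), k(cons(h(c), 0), 0))), b))   [R3 at 1]
2. s(cons(k(cons(s(b), 0), k(k(cons(s(b), 0), cons(s(b), 0)), k(cons(h(c), 0), 0))), b))  →  s(cons(k(k(cons(s(b), 0), cons(s(b), 0)), k(cons(h(c), 0), 0)), b))   [R3 at 1.1]
3. s(cons(k(k(cons(s(b), 0), cons(s(b), 0)), k(cons(h(c), 0), 0)), b))  →  s(cons(k(cons(s(b), 0), k(cons(h(c), 0), 0)), b))   [R3 at 1.1.1]
4. s(cons(k(cons(s(b), 0), k(cons(h(c), 0), 0)), b))  →  s(cons(k(cons(h(c), 0), 0), b))   [R3 at 1.1]
5. s(cons(k(cons(h(c), 0), 0), b))  →  s(cons(k(cons(s(b), 0), 0), b))   [R2 at 1.1.1.1]
6. s(cons(k(cons(s(b), 0), 0), b))  →  s(cons(0, b))   [R3 at 1.1]

s(cons(0, b))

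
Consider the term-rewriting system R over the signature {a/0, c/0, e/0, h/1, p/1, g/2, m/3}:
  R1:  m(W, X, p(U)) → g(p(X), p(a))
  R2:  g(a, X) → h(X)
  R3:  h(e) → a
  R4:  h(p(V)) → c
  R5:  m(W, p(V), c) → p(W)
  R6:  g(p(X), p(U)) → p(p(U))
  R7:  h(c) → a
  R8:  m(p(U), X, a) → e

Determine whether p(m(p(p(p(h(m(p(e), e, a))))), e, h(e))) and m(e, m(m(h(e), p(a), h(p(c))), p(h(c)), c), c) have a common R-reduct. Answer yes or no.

yes — NF(t₁) = p(e), NF(t₂) = p(e)

Reduce t₁ = p(m(p(p(p(h(m(p(e), e, a))))), e, h(e))):
1. p(m(p(p(p(h(m(p(e), e, a))))), e, h(e)))  →  p(m(p(p(p(h(e)))), e, h(e)))   [R8 at 1.1.1.1.1.1]
2. p(m(p(p(p(h(e)))), e, h(e)))  →  p(m(p(p(p(a))), e, h(e)))   [R3 at 1.1.1.1.1]
3. p(m(p(p(p(a))), e, h(e)))  →  p(m(p(p(p(a))), e, a))   [R3 at 1.3]
4. p(m(p(p(p(a))), e, a))  →  p(e)   [R8 at 1]

Reduce t₂ = m(e, m(m(h(e), p(a), h(p(c))), p(h(c)), c), c):
1. m(e, m(m(h(e), p(a), h(p(c))), p(h(c)), c), c)  →  m(e, p(m(h(e), p(a), h(p(c)))), c)   [R5 at 2]
2. m(e, p(m(h(e), p(a), h(p(c)))), c)  →  p(e)   [R5 at ε]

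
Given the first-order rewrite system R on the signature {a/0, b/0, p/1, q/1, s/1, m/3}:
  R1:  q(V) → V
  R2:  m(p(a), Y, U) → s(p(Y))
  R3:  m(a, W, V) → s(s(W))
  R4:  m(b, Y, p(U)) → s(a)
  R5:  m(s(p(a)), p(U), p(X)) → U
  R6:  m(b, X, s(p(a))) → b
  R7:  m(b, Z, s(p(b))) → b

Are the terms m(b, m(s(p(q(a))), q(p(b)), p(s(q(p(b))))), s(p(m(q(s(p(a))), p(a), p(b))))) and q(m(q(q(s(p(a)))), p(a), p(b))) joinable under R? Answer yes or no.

Reduce t₁ = m(b, m(s(p(q(a))), q(p(b)), p(s(q(p(b))))), s(p(m(q(s(p(a))), p(a), p(b))))):
1. m(b, m(s(p(q(a))), q(p(b)), p(s(q(p(b))))), s(p(m(q(s(p(a))), p(a), p(b)))))  →  m(b, m(s(p(a)), q(p(b)), p(s(q(p(b))))), s(p(m(q(s(p(a))), p(a), p(b)))))   [R1 at 2.1.1.1]
2. m(b, m(s(p(a)), q(p(b)), p(s(q(p(b))))), s(p(m(q(s(p(a))), p(a), p(b)))))  →  m(b, m(s(p(a)), p(b), p(s(q(p(b))))), s(p(m(q(s(p(a))), p(a), p(b)))))   [R1 at 2.2]
3. m(b, m(s(p(a)), p(b), p(s(q(p(b))))), s(p(m(q(s(p(a))), p(a), p(b)))))  →  m(b, b, s(p(m(q(s(p(a))), p(a), p(b)))))   [R5 at 2]
4. m(b, b, s(p(m(q(s(p(a))), p(a), p(b)))))  →  m(b, b, s(p(m(s(p(a)), p(a), p(b)))))   [R1 at 3.1.1.1]
5. m(b, b, s(p(m(s(p(a)), p(a), p(b)))))  →  m(b, b, s(p(a)))   [R5 at 3.1.1]
6. m(b, b, s(p(a)))  →  b   [R6 at ε]

Reduce t₂ = q(m(q(q(s(p(a)))), p(a), p(b))):
1. q(m(q(q(s(p(a)))), p(a), p(b)))  →  m(q(q(s(p(a)))), p(a), p(b))   [R1 at ε]
2. m(q(q(s(p(a)))), p(a), p(b))  →  m(q(s(p(a))), p(a), p(b))   [R1 at 1]
3. m(q(s(p(a))), p(a), p(b))  →  m(s(p(a)), p(a), p(b))   [R1 at 1]
4. m(s(p(a)), p(a), p(b))  →  a   [R5 at ε]

no — NF(t₁) = b, NF(t₂) = a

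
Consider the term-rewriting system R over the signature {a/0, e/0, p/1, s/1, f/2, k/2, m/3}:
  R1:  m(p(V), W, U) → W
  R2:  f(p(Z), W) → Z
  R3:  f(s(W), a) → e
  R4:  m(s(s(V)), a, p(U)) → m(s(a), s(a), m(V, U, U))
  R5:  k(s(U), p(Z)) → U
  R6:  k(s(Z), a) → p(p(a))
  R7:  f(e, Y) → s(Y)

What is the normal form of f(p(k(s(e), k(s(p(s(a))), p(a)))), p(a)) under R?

e

1. f(p(k(s(e), k(s(p(s(a))), p(a)))), p(a))  →  k(s(e), k(s(p(s(a))), p(a)))   [R2 at ε]
2. k(s(e), k(s(p(s(a))), p(a)))  →  k(s(e), p(s(a)))   [R5 at 2]
3. k(s(e), p(s(a)))  →  e   [R5 at ε]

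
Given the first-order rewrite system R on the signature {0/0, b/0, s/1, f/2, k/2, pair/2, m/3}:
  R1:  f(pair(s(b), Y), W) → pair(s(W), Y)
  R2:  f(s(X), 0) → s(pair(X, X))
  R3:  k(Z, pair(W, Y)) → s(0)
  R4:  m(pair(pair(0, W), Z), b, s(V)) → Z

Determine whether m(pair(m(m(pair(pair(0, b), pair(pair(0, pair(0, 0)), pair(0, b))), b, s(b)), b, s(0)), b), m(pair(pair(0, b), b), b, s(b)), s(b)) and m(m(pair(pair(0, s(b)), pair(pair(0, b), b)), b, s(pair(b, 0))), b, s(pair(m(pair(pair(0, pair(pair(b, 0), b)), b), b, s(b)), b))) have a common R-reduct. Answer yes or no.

Reduce t₁ = m(pair(m(m(pair(pair(0, b), pair(pair(0, pair(0, 0)), pair(0, b))), b, s(b)), b, s(0)), b), m(pair(pair(0, b), b), b, s(b)), s(b)):
1. m(pair(m(m(pair(pair(0, b), pair(pair(0, pair(0, 0)), pair(0, b))), b, s(b)), b, s(0)), b), m(pair(pair(0, b), b), b, s(b)), s(b))  →  m(pair(m(pair(pair(0, pair(0, 0)), pair(0, b)), b, s(0)), b), m(pair(pair(0, b), b), b, s(b)), s(b))   [R4 at 1.1.1]
2. m(pair(m(pair(pair(0, pair(0, 0)), pair(0, b)), b, s(0)), b), m(pair(pair(0, b), b), b, s(b)), s(b))  →  m(pair(pair(0, b), b), m(pair(pair(0, b), b), b, s(b)), s(b))   [R4 at 1.1]
3. m(pair(pair(0, b), b), m(pair(pair(0, b), b), b, s(b)), s(b))  →  m(pair(pair(0, b), b), b, s(b))   [R4 at 2]
4. m(pair(pair(0, b), b), b, s(b))  →  b   [R4 at ε]

Reduce t₂ = m(m(pair(pair(0, s(b)), pair(pair(0, b), b)), b, s(pair(b, 0))), b, s(pair(m(pair(pair(0, pair(pair(b, 0), b)), b), b, s(b)), b))):
1. m(m(pair(pair(0, s(b)), pair(pair(0, b), b)), b, s(pair(b, 0))), b, s(pair(m(pair(pair(0, pair(pair(b, 0), b)), b), b, s(b)), b)))  →  m(pair(pair(0, b), b), b, s(pair(m(pair(pair(0, pair(pair(b, 0), b)), b), b, s(b)), b)))   [R4 at 1]
2. m(pair(pair(0, b), b), b, s(pair(m(pair(pair(0, pair(pair(b, 0), b)), b), b, s(b)), b)))  →  b   [R4 at ε]

yes — NF(t₁) = b, NF(t₂) = b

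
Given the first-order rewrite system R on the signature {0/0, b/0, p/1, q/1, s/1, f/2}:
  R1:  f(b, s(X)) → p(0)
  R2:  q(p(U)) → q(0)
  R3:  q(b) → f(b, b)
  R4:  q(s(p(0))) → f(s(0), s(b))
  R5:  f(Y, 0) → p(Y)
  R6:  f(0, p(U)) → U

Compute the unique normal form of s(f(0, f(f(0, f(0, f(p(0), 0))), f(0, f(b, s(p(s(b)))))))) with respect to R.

s(0)

1. s(f(0, f(f(0, f(0, f(p(0), 0))), f(0, f(b, s(p(s(b))))))))  →  s(f(0, f(f(0, f(0, p(p(0)))), f(0, f(b, s(p(s(b))))))))   [R5 at 1.2.1.2.2]
2. s(f(0, f(f(0, f(0, p(p(0)))), f(0, f(b, s(p(s(b))))))))  →  s(f(0, f(f(0, p(0)), f(0, f(b, s(p(s(b))))))))   [R6 at 1.2.1.2]
3. s(f(0, f(f(0, p(0)), f(0, f(b, s(p(s(b))))))))  →  s(f(0, f(0, f(0, f(b, s(p(s(b))))))))   [R6 at 1.2.1]
4. s(f(0, f(0, f(0, f(b, s(p(s(b))))))))  →  s(f(0, f(0, f(0, p(0)))))   [R1 at 1.2.2.2]
5. s(f(0, f(0, f(0, p(0)))))  →  s(f(0, f(0, 0)))   [R6 at 1.2.2]
6. s(f(0, f(0, 0)))  →  s(f(0, p(0)))   [R5 at 1.2]
7. s(f(0, p(0)))  →  s(0)   [R6 at 1]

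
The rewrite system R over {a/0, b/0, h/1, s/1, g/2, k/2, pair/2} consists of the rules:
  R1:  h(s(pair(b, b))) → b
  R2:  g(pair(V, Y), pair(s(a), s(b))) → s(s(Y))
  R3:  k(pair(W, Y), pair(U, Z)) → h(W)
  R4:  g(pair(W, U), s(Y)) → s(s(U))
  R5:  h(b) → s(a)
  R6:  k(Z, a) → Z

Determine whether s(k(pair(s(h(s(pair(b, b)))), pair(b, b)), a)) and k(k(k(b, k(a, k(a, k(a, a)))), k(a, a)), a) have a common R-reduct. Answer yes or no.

Reduce t₁ = s(k(pair(s(h(s(pair(b, b)))), pair(b, b)), a)):
1. s(k(pair(s(h(s(pair(b, b)))), pair(b, b)), a))  →  s(pair(s(h(s(pair(b, b)))), pair(b, b)))   [R6 at 1]
2. s(pair(s(h(s(pair(b, b)))), pair(b, b)))  →  s(pair(s(b), pair(b, b)))   [R1 at 1.1.1]

Reduce t₂ = k(k(k(b, k(a, k(a, k(a, a)))), k(a, a)), a):
1. k(k(k(b, k(a, k(a, k(a, a)))), k(a, a)), a)  →  k(k(b, k(a, k(a, k(a, a)))), k(a, a))   [R6 at ε]
2. k(k(b, k(a, k(a, k(a, a)))), k(a, a))  →  k(k(b, k(a, k(a, a))), k(a, a))   [R6 at 1.2.2.2]
3. k(k(b, k(a, k(a, a))), k(a, a))  →  k(k(b, k(a, a)), k(a, a))   [R6 at 1.2.2]
4. k(k(b, k(a, a)), k(a, a))  →  k(k(b, a), k(a, a))   [R6 at 1.2]
5. k(k(b, a), k(a, a))  →  k(b, k(a, a))   [R6 at 1]
6. k(b, k(a, a))  →  k(b, a)   [R6 at 2]
7. k(b, a)  →  b   [R6 at ε]

no — NF(t₁) = s(pair(s(b), pair(b, b))), NF(t₂) = b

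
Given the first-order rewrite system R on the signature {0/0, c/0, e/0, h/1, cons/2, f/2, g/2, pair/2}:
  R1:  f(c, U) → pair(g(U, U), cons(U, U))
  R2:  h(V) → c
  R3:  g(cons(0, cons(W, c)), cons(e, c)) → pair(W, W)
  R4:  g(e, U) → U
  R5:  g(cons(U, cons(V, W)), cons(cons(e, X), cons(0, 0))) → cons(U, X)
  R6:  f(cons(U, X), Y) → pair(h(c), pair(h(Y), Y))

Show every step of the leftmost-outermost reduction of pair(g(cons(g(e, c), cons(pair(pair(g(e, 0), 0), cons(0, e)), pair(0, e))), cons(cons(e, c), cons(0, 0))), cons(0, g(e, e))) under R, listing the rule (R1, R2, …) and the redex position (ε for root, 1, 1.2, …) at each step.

1. pair(g(cons(g(e, c), cons(pair(pair(g(e, 0), 0), cons(0, e)), pair(0, e))), cons(cons(e, c), cons(0, 0))), cons(0, g(e, e)))  →  pair(cons(g(e, c), c), cons(0, g(e, e)))   [R5 at 1]
2. pair(cons(g(e, c), c), cons(0, g(e, e)))  →  pair(cons(c, c), cons(0, g(e, e)))   [R4 at 1.1]
3. pair(cons(c, c), cons(0, g(e, e)))  →  pair(cons(c, c), cons(0, e))   [R4 at 2.2]

pair(cons(c, c), cons(0, e))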